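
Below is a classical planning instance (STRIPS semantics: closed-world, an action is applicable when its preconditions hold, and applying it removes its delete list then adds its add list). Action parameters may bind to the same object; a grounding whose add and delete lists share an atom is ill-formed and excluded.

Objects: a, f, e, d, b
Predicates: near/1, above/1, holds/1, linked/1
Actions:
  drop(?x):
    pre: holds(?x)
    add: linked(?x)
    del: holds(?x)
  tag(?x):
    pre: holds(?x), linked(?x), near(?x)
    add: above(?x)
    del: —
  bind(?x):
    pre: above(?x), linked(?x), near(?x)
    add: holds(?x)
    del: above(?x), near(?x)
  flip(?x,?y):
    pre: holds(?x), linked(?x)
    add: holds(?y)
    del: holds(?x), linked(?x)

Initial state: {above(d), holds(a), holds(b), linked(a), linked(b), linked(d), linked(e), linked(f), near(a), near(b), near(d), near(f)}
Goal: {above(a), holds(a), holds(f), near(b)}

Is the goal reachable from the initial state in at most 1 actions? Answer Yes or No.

No

1. tag(a)  →  {above(a), above(d), holds(a), holds(b), linked(a), linked(b), linked(d), linked(e), linked(f), near(a), near(b), near(d), near(f)}
2. flip(b,f)  →  {above(a), above(d), holds(a), holds(f), linked(a), linked(d), linked(e), linked(f), near(a), near(b), near(d), near(f)}
optimal plan length = 2; 2 > 1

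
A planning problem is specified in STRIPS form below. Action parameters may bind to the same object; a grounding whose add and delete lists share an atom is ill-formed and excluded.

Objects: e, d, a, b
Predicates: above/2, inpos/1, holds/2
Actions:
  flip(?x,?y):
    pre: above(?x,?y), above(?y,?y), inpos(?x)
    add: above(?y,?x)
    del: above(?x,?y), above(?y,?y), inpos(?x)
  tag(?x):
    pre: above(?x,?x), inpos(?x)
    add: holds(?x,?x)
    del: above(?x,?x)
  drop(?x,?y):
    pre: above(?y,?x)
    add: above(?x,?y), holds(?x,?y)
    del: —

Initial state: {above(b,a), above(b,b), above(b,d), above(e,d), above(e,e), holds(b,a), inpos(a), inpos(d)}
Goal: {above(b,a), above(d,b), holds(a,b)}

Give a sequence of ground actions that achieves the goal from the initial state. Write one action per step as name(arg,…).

1. drop(d,b)  →  {above(b,a), above(b,b), above(b,d), above(d,b), above(e,d), above(e,e), holds(b,a), holds(d,b), inpos(a), inpos(d)}
2. drop(a,b)  →  {above(a,b), above(b,a), above(b,b), above(b,d), above(d,b), above(e,d), above(e,e), holds(a,b), holds(b,a), holds(d,b), inpos(a), inpos(d)}

drop(d,b); drop(a,b)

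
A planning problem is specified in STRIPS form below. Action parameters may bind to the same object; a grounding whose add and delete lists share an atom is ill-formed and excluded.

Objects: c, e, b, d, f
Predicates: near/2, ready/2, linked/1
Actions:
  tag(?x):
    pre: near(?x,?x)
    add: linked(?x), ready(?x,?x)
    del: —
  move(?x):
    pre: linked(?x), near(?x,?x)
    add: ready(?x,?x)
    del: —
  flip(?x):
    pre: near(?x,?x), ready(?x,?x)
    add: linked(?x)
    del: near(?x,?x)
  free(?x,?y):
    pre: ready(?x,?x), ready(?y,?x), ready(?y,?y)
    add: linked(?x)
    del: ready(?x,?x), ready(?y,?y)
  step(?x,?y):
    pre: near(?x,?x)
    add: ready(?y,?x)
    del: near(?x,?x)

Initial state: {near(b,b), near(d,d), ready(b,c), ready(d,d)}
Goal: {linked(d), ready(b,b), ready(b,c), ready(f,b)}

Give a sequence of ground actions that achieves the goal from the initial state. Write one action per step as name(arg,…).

1. tag(b)  →  {linked(b), near(b,b), near(d,d), ready(b,b), ready(b,c), ready(d,d)}
2. tag(d)  →  {linked(b), linked(d), near(b,b), near(d,d), ready(b,b), ready(b,c), ready(d,d)}
3. step(b,f)  →  {linked(b), linked(d), near(d,d), ready(b,b), ready(b,c), ready(d,d), ready(f,b)}

tag(b); tag(d); step(b,f)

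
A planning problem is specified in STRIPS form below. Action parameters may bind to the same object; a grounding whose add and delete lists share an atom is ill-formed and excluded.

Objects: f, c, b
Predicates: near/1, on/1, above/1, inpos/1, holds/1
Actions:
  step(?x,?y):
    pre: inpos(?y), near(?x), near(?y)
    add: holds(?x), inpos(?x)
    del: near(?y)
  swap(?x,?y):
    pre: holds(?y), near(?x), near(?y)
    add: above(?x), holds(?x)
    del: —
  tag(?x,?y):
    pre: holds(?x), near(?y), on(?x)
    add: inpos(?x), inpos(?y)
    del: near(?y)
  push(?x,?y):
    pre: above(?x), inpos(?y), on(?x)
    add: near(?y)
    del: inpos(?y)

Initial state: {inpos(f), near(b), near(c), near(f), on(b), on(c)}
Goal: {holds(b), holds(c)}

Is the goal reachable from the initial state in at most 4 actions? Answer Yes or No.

1. step(c,f)  →  {holds(c), inpos(c), inpos(f), near(b), near(c), on(b), on(c)}
2. step(b,c)  →  {holds(b), holds(c), inpos(b), inpos(c), inpos(f), near(b), on(b), on(c)}
optimal plan length = 2; 2 ≤ 4

Yes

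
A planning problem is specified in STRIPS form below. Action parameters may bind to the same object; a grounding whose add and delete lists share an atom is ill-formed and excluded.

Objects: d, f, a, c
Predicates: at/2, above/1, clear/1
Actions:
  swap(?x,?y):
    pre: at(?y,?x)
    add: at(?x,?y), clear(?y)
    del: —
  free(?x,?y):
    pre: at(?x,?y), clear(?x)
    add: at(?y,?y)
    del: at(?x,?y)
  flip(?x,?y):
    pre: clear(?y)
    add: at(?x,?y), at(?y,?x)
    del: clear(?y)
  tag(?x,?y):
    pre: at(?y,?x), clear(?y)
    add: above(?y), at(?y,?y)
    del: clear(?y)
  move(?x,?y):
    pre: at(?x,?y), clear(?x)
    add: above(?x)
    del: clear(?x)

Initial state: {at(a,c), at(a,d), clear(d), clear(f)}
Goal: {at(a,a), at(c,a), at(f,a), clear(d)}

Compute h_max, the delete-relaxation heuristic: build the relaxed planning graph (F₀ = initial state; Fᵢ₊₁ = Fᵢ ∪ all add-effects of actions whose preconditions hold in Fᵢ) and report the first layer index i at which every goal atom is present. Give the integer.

F0 = init (4 atoms)
F1 = F0 ∪ {at(a,f), at(c,a), at(c,d), at(c,f), at(d,a), at(d,c), at(d,d), at(d,f), at(f,a), at(f,c), at(f,d), at(f,f), clear(a)}  (17 atoms)
F2 = F1 ∪ {above(a), above(d), above(f), at(a,a), at(c,c), clear(c)}  (23 atoms)
goal ⊆ F2  ⇒  h_max = 2

2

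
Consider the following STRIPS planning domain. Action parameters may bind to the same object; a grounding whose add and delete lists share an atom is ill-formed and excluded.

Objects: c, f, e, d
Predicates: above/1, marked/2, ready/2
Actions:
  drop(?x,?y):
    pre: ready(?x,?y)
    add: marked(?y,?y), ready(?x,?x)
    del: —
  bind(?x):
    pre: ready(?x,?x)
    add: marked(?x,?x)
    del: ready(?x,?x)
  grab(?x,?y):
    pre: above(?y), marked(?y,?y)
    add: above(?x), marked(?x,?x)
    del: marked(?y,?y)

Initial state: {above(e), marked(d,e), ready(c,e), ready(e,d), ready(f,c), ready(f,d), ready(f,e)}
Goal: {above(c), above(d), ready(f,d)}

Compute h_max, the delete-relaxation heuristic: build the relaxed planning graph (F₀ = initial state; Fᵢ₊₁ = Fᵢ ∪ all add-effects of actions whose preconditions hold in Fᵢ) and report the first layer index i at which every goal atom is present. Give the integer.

F0 = init (7 atoms)
F1 = F0 ∪ {marked(c,c), marked(d,d), marked(e,e), ready(c,c), ready(e,e), ready(f,f)}  (13 atoms)
F2 = F1 ∪ {above(c), above(d), above(f), marked(f,f)}  (17 atoms)
goal ⊆ F2  ⇒  h_max = 2

2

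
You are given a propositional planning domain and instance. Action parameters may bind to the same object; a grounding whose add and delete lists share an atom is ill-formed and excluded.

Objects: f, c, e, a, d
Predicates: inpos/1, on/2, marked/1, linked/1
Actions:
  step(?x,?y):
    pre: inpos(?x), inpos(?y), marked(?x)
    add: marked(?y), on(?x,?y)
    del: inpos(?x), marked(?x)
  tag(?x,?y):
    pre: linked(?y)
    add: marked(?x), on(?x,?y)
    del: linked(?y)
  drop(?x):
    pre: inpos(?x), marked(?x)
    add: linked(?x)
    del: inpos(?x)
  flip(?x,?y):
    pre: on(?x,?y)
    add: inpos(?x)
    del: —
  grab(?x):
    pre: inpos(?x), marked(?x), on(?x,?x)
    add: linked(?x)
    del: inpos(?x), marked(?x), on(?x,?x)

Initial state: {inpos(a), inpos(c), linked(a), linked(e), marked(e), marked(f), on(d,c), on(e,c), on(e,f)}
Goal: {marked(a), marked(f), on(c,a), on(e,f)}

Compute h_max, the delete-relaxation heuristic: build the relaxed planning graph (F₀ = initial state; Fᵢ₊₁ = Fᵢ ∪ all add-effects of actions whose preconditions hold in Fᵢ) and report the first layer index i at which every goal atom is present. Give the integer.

1

F0 = init (9 atoms)
F1 = F0 ∪ {inpos(d), inpos(e), marked(a), marked(c), marked(d), on(a,a), on(a,e), on(c,a), on(c,e), on(d,a), on(d,e), on(e,a), on(e,e), on(f,a), on(f,e)}  (24 atoms)
goal ⊆ F1  ⇒  h_max = 1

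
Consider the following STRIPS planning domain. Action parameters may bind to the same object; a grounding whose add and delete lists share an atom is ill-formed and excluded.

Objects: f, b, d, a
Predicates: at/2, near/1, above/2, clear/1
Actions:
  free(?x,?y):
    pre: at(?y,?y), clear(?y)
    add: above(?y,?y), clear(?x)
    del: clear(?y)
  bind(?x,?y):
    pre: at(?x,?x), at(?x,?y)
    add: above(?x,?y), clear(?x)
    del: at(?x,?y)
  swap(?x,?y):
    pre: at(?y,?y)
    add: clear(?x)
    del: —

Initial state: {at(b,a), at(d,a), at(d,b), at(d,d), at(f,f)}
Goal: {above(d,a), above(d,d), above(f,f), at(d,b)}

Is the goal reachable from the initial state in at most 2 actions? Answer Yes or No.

No

1. bind(f,f)  →  {above(f,f), at(b,a), at(d,a), at(d,b), at(d,d), clear(f)}
2. bind(d,a)  →  {above(d,a), above(f,f), at(b,a), at(d,b), at(d,d), clear(d), clear(f)}
3. free(f,d)  →  {above(d,a), above(d,d), above(f,f), at(b,a), at(d,b), at(d,d), clear(f)}
optimal plan length = 3; 3 > 2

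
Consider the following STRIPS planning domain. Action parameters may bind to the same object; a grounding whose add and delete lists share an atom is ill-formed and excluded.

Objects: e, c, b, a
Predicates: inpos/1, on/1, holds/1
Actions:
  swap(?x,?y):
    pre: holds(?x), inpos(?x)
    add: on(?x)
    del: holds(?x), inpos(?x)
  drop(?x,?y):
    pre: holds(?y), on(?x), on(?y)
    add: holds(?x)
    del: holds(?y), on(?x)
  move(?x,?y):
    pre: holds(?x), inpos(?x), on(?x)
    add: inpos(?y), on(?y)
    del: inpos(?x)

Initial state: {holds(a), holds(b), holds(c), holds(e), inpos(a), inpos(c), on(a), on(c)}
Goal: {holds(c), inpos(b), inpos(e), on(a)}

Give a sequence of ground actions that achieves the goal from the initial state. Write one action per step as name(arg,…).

move(c,e); move(a,b)

1. move(c,e)  →  {holds(a), holds(b), holds(c), holds(e), inpos(a), inpos(e), on(a), on(c), on(e)}
2. move(a,b)  →  {holds(a), holds(b), holds(c), holds(e), inpos(b), inpos(e), on(a), on(b), on(c), on(e)}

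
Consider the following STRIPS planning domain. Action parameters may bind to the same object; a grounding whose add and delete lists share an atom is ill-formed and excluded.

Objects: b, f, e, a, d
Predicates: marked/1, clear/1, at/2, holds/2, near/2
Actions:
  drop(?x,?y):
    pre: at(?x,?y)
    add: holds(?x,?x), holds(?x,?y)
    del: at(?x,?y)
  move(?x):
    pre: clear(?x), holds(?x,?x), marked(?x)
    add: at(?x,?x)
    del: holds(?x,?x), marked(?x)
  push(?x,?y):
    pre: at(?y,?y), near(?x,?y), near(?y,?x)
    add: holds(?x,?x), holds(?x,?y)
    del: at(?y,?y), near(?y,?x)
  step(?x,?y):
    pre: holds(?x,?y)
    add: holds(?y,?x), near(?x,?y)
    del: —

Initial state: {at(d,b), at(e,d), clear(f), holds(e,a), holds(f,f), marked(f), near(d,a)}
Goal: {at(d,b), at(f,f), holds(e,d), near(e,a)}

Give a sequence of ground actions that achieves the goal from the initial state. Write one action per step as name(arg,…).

drop(e,d); move(f); step(e,a)

1. drop(e,d)  →  {at(d,b), clear(f), holds(e,a), holds(e,d), holds(e,e), holds(f,f), marked(f), near(d,a)}
2. move(f)  →  {at(d,b), at(f,f), clear(f), holds(e,a), holds(e,d), holds(e,e), near(d,a)}
3. step(e,a)  →  {at(d,b), at(f,f), clear(f), holds(a,e), holds(e,a), holds(e,d), holds(e,e), near(d,a), near(e,a)}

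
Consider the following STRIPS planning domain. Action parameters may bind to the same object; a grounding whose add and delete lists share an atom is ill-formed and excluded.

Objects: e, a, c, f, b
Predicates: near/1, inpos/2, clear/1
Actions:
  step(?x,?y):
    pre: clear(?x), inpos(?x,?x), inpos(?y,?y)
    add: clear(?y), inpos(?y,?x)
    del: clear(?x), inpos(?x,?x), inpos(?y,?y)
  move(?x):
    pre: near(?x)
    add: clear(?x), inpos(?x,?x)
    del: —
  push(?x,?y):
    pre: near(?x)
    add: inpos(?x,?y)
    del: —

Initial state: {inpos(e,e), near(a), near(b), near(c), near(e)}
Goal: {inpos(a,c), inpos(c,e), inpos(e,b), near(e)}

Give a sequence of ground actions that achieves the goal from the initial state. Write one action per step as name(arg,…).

push(e,b); push(a,c); push(c,e)

1. push(e,b)  →  {inpos(e,b), inpos(e,e), near(a), near(b), near(c), near(e)}
2. push(a,c)  →  {inpos(a,c), inpos(e,b), inpos(e,e), near(a), near(b), near(c), near(e)}
3. push(c,e)  →  {inpos(a,c), inpos(c,e), inpos(e,b), inpos(e,e), near(a), near(b), near(c), near(e)}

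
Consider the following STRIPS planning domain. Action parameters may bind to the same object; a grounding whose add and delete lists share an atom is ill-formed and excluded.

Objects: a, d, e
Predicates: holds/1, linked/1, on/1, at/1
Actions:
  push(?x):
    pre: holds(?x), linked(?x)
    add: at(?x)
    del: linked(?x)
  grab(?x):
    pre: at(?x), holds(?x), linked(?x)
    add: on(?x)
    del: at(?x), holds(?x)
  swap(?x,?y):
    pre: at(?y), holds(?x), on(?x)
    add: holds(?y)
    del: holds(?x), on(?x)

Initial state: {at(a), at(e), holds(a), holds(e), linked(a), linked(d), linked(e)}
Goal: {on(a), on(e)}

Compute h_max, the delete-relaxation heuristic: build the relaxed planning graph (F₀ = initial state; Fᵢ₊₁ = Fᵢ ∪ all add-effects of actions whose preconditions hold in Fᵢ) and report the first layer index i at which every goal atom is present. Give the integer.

1

F0 = init (7 atoms)
F1 = F0 ∪ {on(a), on(e)}  (9 atoms)
goal ⊆ F1  ⇒  h_max = 1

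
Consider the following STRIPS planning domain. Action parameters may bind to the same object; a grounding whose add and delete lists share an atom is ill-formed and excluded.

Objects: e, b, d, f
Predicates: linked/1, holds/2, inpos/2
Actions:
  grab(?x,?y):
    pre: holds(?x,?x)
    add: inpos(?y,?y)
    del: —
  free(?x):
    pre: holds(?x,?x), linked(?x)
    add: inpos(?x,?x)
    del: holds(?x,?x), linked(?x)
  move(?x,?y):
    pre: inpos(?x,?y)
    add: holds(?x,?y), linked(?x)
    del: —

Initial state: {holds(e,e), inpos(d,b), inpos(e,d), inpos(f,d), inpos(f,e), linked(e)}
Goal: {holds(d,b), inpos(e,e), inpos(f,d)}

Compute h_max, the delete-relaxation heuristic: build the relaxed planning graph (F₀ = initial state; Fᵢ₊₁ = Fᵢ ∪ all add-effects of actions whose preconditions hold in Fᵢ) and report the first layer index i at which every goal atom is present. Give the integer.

1

F0 = init (6 atoms)
F1 = F0 ∪ {holds(d,b), holds(e,d), holds(f,d), holds(f,e), inpos(b,b), inpos(d,d), inpos(e,e), inpos(f,f), linked(d), linked(f)}  (16 atoms)
goal ⊆ F1  ⇒  h_max = 1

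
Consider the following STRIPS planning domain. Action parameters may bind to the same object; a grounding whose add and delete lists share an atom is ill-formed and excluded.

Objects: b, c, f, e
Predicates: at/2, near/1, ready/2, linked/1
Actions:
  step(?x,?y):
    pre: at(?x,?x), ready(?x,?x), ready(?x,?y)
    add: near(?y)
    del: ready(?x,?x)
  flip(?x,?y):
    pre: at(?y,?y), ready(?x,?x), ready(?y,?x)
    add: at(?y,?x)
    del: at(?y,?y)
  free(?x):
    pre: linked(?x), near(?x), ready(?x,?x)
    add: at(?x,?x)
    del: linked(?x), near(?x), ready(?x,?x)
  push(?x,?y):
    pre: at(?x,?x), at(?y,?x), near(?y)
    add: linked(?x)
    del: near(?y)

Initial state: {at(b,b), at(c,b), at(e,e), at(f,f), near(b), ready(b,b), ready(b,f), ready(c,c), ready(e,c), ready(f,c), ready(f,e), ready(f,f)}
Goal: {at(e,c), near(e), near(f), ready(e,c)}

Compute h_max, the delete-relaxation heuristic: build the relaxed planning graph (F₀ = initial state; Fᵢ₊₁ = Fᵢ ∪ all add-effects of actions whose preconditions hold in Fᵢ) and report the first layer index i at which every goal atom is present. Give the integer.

F0 = init (12 atoms)
F1 = F0 ∪ {at(b,f), at(e,c), at(f,c), linked(b), near(c), near(e), near(f)}  (19 atoms)
goal ⊆ F1  ⇒  h_max = 1

1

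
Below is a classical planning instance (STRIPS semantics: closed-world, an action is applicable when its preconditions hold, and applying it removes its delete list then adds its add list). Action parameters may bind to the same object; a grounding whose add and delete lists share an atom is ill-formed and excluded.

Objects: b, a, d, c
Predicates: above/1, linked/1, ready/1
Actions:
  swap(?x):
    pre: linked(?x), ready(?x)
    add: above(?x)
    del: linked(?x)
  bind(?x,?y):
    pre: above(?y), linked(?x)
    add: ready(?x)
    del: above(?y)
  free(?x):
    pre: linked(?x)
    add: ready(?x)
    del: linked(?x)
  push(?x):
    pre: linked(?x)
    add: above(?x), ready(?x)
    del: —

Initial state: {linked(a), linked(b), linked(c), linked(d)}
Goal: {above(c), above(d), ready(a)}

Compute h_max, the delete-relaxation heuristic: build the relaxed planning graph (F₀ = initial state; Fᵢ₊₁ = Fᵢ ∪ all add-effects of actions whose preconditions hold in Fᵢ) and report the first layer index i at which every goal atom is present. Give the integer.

F0 = init (4 atoms)
F1 = F0 ∪ {above(a), above(b), above(c), above(d), ready(a), ready(b), ready(c), ready(d)}  (12 atoms)
goal ⊆ F1  ⇒  h_max = 1

1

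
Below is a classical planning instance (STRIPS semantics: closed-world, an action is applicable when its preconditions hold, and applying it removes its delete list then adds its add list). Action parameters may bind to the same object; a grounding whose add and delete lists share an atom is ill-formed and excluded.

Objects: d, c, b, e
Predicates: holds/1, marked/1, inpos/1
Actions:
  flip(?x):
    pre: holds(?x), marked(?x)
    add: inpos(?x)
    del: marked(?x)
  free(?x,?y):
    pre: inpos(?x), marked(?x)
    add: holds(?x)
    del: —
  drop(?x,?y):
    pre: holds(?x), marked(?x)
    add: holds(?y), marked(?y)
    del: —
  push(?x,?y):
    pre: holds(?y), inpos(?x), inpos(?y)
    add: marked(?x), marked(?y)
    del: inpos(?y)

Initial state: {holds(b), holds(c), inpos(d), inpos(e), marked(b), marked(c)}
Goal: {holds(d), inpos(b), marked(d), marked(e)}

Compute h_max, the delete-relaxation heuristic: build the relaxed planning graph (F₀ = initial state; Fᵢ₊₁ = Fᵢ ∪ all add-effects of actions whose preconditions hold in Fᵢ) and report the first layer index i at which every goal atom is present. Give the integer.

1

F0 = init (6 atoms)
F1 = F0 ∪ {holds(d), holds(e), inpos(b), inpos(c), marked(d), marked(e)}  (12 atoms)
goal ⊆ F1  ⇒  h_max = 1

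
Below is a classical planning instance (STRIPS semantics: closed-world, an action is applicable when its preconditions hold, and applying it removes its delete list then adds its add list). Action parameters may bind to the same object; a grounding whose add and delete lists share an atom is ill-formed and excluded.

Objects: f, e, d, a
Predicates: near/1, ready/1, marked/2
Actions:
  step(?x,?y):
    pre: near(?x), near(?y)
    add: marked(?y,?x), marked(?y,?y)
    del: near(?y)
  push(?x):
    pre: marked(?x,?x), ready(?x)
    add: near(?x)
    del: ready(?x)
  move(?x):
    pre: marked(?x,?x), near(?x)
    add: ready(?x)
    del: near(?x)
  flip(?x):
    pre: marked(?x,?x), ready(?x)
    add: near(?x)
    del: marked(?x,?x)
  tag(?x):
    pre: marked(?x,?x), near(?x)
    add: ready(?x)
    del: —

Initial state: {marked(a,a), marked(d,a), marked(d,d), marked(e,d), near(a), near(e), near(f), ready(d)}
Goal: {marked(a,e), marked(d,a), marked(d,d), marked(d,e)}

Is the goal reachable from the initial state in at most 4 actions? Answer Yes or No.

Yes

1. step(e,a)  →  {marked(a,a), marked(a,e), marked(d,a), marked(d,d), marked(e,d), near(e), near(f), ready(d)}
2. push(d)  →  {marked(a,a), marked(a,e), marked(d,a), marked(d,d), marked(e,d), near(d), near(e), near(f)}
3. step(e,d)  →  {marked(a,a), marked(a,e), marked(d,a), marked(d,d), marked(d,e), marked(e,d), near(e), near(f)}
optimal plan length = 3; 3 ≤ 4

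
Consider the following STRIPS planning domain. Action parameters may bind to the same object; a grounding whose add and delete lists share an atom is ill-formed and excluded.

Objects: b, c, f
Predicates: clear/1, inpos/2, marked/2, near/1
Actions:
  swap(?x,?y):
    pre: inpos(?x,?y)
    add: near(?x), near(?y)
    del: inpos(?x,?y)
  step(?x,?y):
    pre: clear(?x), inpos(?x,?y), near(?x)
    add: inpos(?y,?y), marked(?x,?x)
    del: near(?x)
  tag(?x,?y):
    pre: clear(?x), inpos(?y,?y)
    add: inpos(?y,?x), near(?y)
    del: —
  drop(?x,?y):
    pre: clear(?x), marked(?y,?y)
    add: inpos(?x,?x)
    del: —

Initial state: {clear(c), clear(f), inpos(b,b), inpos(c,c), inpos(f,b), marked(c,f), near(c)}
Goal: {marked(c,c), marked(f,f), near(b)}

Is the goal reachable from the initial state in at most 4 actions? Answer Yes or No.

Yes

1. swap(f,b)  →  {clear(c), clear(f), inpos(b,b), inpos(c,c), marked(c,f), near(b), near(c), near(f)}
2. step(c,c)  →  {clear(c), clear(f), inpos(b,b), inpos(c,c), marked(c,c), marked(c,f), near(b), near(f)}
3. drop(f,c)  →  {clear(c), clear(f), inpos(b,b), inpos(c,c), inpos(f,f), marked(c,c), marked(c,f), near(b), near(f)}
4. step(f,f)  →  {clear(c), clear(f), inpos(b,b), inpos(c,c), inpos(f,f), marked(c,c), marked(c,f), marked(f,f), near(b)}
optimal plan length = 4; 4 ≤ 4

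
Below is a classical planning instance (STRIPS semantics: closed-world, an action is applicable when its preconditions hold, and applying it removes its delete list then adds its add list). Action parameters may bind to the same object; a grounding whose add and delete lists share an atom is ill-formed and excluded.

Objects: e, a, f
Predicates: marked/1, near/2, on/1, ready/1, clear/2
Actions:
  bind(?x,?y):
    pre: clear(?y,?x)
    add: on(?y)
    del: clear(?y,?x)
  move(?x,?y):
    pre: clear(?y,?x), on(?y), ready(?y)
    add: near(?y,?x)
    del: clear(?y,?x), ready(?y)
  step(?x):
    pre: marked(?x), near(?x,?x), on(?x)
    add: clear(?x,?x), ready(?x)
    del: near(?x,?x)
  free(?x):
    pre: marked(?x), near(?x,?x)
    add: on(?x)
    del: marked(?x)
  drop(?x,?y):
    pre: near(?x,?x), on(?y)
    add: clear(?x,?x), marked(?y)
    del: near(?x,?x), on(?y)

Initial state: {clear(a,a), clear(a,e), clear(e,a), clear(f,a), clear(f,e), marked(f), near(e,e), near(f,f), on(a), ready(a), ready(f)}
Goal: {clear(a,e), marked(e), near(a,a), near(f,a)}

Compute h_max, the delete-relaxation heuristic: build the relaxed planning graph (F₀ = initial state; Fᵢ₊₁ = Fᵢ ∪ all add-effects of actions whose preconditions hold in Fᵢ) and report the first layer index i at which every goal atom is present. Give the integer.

F0 = init (11 atoms)
F1 = F0 ∪ {clear(e,e), clear(f,f), marked(a), near(a,a), near(a,e), on(e), on(f)}  (18 atoms)
F2 = F1 ∪ {marked(e), near(f,a), near(f,e)}  (21 atoms)
goal ⊆ F2  ⇒  h_max = 2

2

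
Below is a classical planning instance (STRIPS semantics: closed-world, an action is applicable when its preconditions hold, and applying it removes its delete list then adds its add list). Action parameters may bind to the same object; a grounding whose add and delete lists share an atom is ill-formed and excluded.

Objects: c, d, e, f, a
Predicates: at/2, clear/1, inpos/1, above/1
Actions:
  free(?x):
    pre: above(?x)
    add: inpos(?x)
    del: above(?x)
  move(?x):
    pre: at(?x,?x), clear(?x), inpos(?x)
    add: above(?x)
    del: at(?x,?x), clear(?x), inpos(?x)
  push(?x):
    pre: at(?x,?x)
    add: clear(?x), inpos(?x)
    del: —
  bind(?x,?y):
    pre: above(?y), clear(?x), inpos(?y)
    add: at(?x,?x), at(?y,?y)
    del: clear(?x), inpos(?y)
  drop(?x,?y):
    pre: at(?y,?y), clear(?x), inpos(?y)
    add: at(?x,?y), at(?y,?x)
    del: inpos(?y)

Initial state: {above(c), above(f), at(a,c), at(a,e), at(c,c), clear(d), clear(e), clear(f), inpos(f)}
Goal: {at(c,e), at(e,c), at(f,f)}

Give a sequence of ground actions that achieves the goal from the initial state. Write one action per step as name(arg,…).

free(c); bind(d,f); drop(e,c)

1. free(c)  →  {above(f), at(a,c), at(a,e), at(c,c), clear(d), clear(e), clear(f), inpos(c), inpos(f)}
2. bind(d,f)  →  {above(f), at(a,c), at(a,e), at(c,c), at(d,d), at(f,f), clear(e), clear(f), inpos(c)}
3. drop(e,c)  →  {above(f), at(a,c), at(a,e), at(c,c), at(c,e), at(d,d), at(e,c), at(f,f), clear(e), clear(f)}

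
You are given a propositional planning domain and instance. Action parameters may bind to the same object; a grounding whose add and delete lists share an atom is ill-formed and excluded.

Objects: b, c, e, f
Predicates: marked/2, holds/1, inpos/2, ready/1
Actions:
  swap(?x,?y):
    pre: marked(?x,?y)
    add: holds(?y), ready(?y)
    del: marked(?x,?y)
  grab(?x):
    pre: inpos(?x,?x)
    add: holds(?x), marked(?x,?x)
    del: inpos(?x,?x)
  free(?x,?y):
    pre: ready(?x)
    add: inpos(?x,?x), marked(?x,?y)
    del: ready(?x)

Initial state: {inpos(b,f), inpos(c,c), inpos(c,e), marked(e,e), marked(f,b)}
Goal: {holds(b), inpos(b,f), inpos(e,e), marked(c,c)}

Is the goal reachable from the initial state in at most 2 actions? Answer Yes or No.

No

1. swap(e,e)  →  {holds(e), inpos(b,f), inpos(c,c), inpos(c,e), marked(f,b), ready(e)}
2. swap(f,b)  →  {holds(b), holds(e), inpos(b,f), inpos(c,c), inpos(c,e), ready(b), ready(e)}
3. grab(c)  →  {holds(b), holds(c), holds(e), inpos(b,f), inpos(c,e), marked(c,c), ready(b), ready(e)}
4. free(e,b)  →  {holds(b), holds(c), holds(e), inpos(b,f), inpos(c,e), inpos(e,e), marked(c,c), marked(e,b), ready(b)}
optimal plan length = 4; 4 > 2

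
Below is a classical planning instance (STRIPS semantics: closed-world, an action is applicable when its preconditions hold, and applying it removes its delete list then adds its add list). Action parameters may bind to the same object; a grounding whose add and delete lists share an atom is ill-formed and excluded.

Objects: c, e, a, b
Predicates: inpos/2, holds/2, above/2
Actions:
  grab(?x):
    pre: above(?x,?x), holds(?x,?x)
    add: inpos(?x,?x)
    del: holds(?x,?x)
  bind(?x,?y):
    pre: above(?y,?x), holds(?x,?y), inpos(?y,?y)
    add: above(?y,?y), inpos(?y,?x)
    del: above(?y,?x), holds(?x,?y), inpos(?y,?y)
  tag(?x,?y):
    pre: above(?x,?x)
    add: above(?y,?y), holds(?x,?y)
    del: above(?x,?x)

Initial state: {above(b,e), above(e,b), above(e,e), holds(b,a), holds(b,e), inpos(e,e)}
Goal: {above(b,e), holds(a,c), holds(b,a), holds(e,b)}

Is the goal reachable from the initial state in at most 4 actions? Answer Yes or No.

Yes

1. tag(e,b)  →  {above(b,b), above(b,e), above(e,b), holds(b,a), holds(b,e), holds(e,b), inpos(e,e)}
2. tag(b,a)  →  {above(a,a), above(b,e), above(e,b), holds(b,a), holds(b,e), holds(e,b), inpos(e,e)}
3. tag(a,c)  →  {above(b,e), above(c,c), above(e,b), holds(a,c), holds(b,a), holds(b,e), holds(e,b), inpos(e,e)}
optimal plan length = 3; 3 ≤ 4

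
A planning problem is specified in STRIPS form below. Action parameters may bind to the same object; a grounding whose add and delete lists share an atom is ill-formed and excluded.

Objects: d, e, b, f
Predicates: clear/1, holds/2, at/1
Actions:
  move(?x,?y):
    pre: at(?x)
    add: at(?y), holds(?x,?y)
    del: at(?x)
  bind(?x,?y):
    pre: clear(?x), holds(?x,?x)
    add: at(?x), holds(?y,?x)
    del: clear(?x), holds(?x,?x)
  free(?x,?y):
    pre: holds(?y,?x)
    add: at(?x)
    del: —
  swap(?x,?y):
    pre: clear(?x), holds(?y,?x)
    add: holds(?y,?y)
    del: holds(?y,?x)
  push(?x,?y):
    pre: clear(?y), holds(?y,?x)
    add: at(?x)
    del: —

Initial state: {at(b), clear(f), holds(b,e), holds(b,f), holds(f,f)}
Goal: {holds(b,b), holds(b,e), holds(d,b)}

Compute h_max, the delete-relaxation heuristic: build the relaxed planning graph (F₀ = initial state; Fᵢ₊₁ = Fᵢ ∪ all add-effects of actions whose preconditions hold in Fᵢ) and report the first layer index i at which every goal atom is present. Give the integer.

F0 = init (5 atoms)
F1 = F0 ∪ {at(d), at(e), at(f), holds(b,b), holds(b,d), holds(d,f), holds(e,f)}  (12 atoms)
F2 = F1 ∪ {holds(d,b), holds(d,d), holds(d,e), holds(e,b), holds(e,d), holds(e,e), holds(f,b), holds(f,d), holds(f,e)}  (21 atoms)
goal ⊆ F2  ⇒  h_max = 2

2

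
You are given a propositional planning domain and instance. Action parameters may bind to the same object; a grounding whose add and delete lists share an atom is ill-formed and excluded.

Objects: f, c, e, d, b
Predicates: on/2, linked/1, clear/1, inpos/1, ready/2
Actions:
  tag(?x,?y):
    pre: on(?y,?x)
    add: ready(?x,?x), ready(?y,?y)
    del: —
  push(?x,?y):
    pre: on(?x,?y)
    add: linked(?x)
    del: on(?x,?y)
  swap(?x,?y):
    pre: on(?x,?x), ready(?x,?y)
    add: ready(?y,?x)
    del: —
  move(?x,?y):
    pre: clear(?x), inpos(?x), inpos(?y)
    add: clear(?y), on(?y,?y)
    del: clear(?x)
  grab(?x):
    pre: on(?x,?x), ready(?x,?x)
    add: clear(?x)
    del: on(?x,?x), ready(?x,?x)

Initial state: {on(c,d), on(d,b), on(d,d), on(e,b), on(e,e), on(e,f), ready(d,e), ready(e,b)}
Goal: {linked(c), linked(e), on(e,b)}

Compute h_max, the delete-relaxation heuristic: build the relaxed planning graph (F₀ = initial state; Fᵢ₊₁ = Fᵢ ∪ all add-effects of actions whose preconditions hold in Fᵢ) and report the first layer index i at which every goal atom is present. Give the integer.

F0 = init (8 atoms)
F1 = F0 ∪ {linked(c), linked(d), linked(e), ready(b,b), ready(b,e), ready(c,c), ready(d,d), ready(e,d), ready(e,e), ready(f,f)}  (18 atoms)
goal ⊆ F1  ⇒  h_max = 1

1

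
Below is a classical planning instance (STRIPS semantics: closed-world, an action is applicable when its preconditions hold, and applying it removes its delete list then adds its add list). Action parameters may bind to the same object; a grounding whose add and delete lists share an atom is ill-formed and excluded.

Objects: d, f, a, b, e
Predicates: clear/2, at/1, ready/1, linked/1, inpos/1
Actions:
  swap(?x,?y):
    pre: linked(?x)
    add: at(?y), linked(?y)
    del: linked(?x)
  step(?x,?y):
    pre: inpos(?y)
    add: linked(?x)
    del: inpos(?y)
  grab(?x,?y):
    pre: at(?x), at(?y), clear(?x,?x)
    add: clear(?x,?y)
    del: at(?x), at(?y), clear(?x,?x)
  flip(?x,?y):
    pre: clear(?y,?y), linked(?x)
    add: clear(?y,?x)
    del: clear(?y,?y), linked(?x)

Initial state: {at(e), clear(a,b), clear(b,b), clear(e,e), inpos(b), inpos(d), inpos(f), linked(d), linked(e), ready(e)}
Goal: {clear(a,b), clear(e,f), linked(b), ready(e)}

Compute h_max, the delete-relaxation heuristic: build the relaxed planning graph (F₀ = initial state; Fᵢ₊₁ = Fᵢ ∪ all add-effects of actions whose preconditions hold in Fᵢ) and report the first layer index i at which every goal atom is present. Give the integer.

2

F0 = init (10 atoms)
F1 = F0 ∪ {at(a), at(b), at(d), at(f), clear(b,d), clear(b,e), clear(e,d), linked(a), linked(b), linked(f)}  (20 atoms)
F2 = F1 ∪ {clear(b,a), clear(b,f), clear(e,a), clear(e,b), clear(e,f)}  (25 atoms)
goal ⊆ F2  ⇒  h_max = 2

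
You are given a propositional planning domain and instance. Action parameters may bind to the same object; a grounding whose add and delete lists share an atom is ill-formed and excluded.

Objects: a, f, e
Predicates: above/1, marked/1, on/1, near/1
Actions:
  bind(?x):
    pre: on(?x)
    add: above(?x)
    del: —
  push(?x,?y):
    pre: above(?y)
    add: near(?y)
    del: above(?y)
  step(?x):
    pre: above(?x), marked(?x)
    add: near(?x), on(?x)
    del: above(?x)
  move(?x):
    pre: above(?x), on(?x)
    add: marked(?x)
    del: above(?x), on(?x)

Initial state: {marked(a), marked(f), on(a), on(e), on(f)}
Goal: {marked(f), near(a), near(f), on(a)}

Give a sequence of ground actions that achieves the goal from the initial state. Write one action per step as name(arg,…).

1. bind(a)  →  {above(a), marked(a), marked(f), on(a), on(e), on(f)}
2. bind(f)  →  {above(a), above(f), marked(a), marked(f), on(a), on(e), on(f)}
3. push(a,a)  →  {above(f), marked(a), marked(f), near(a), on(a), on(e), on(f)}
4. push(a,f)  →  {marked(a), marked(f), near(a), near(f), on(a), on(e), on(f)}

bind(a); bind(f); push(a,a); push(a,f)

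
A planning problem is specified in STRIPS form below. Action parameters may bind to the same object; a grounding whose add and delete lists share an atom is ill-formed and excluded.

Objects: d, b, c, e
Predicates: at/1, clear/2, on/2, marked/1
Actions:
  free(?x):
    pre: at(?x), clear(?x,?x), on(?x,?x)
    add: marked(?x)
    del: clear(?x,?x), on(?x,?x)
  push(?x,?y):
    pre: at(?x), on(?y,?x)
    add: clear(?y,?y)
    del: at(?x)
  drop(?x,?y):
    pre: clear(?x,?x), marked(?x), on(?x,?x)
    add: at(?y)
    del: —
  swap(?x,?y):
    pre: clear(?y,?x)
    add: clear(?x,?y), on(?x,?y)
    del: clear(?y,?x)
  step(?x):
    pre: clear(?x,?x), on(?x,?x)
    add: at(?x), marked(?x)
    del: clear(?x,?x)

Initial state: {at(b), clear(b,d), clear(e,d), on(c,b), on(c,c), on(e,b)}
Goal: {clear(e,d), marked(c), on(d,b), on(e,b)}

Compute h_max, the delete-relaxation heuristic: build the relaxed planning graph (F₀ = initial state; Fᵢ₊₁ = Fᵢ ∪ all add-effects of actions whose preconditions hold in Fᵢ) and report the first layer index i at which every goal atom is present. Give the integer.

F0 = init (6 atoms)
F1 = F0 ∪ {clear(c,c), clear(d,b), clear(d,e), clear(e,e), on(d,b), on(d,e)}  (12 atoms)
F2 = F1 ∪ {at(c), clear(d,d), marked(c), on(b,d), on(e,d)}  (17 atoms)
goal ⊆ F2  ⇒  h_max = 2

2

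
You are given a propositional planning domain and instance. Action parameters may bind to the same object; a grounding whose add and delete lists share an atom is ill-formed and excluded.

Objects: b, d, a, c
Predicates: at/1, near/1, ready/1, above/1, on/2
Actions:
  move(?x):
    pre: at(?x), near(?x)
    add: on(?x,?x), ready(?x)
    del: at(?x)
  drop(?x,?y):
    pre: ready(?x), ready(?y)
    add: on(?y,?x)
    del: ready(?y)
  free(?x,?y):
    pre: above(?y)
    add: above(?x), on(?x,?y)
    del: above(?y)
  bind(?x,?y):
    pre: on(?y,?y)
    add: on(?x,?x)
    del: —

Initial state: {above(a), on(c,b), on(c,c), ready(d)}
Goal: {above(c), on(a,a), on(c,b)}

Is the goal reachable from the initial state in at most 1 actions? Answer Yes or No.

1. free(c,a)  →  {above(c), on(c,a), on(c,b), on(c,c), ready(d)}
2. bind(a,c)  →  {above(c), on(a,a), on(c,a), on(c,b), on(c,c), ready(d)}
optimal plan length = 2; 2 > 1

No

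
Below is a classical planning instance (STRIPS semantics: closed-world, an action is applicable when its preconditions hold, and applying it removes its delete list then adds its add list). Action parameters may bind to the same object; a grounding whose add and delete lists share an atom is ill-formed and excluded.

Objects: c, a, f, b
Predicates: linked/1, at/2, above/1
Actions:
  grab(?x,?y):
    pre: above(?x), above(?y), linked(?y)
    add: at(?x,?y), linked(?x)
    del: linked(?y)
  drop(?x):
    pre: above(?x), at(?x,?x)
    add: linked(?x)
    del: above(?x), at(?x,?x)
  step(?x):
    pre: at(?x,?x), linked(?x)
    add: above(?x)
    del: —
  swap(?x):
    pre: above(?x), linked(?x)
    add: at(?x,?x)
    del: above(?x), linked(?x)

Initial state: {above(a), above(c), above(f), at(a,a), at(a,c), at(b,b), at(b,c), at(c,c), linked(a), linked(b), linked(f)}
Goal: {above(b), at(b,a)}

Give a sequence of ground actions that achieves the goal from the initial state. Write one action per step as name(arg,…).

1. step(b)  →  {above(a), above(b), above(c), above(f), at(a,a), at(a,c), at(b,b), at(b,c), at(c,c), linked(a), linked(b), linked(f)}
2. grab(b,a)  →  {above(a), above(b), above(c), above(f), at(a,a), at(a,c), at(b,a), at(b,b), at(b,c), at(c,c), linked(b), linked(f)}

step(b); grab(b,a)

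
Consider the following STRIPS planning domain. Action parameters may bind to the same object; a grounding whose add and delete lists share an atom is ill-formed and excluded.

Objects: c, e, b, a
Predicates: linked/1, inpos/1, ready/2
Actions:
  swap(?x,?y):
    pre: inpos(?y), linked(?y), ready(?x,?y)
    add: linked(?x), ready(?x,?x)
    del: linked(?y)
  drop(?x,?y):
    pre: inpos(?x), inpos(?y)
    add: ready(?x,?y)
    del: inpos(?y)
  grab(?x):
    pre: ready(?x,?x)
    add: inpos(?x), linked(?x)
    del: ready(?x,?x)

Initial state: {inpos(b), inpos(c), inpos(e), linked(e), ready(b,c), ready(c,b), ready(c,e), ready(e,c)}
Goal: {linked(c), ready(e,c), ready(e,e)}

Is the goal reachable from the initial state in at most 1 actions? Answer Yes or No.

1. swap(c,e)  →  {inpos(b), inpos(c), inpos(e), linked(c), ready(b,c), ready(c,b), ready(c,c), ready(c,e), ready(e,c)}
2. drop(e,e)  →  {inpos(b), inpos(c), linked(c), ready(b,c), ready(c,b), ready(c,c), ready(c,e), ready(e,c), ready(e,e)}
optimal plan length = 2; 2 > 1

No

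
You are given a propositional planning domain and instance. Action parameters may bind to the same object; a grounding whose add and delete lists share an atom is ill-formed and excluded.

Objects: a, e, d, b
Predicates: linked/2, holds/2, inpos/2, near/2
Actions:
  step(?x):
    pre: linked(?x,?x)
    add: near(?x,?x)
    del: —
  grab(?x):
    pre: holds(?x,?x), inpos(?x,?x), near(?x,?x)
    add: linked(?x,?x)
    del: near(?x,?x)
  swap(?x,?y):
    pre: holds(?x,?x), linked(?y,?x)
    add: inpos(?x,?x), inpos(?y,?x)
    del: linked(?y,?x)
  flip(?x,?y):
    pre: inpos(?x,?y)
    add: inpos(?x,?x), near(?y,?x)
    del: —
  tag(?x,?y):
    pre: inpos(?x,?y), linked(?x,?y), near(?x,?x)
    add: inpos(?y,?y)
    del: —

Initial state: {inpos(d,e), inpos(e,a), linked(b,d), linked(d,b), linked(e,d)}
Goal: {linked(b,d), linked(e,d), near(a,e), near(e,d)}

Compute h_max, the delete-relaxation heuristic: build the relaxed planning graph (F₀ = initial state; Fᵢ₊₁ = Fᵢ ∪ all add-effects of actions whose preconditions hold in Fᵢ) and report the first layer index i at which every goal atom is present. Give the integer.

1

F0 = init (5 atoms)
F1 = F0 ∪ {inpos(d,d), inpos(e,e), near(a,e), near(e,d)}  (9 atoms)
goal ⊆ F1  ⇒  h_max = 1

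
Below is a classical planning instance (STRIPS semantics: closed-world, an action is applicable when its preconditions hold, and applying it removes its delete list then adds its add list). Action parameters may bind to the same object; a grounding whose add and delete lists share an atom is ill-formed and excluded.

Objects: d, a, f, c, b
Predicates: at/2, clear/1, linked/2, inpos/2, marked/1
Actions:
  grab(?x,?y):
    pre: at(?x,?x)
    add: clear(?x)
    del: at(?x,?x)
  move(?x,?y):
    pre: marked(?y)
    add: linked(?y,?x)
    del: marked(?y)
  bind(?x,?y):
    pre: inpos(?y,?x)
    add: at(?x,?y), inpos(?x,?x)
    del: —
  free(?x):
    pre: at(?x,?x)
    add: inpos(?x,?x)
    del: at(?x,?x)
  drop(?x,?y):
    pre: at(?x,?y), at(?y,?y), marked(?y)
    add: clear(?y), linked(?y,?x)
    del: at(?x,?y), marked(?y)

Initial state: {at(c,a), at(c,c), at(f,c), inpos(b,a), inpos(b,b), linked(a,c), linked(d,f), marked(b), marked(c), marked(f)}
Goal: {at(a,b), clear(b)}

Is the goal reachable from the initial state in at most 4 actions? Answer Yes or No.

1. bind(a,b)  →  {at(a,b), at(c,a), at(c,c), at(f,c), inpos(a,a), inpos(b,a), inpos(b,b), linked(a,c), linked(d,f), marked(b), marked(c), marked(f)}
2. bind(b,b)  →  {at(a,b), at(b,b), at(c,a), at(c,c), at(f,c), inpos(a,a), inpos(b,a), inpos(b,b), linked(a,c), linked(d,f), marked(b), marked(c), marked(f)}
3. grab(b,d)  →  {at(a,b), at(c,a), at(c,c), at(f,c), clear(b), inpos(a,a), inpos(b,a), inpos(b,b), linked(a,c), linked(d,f), marked(b), marked(c), marked(f)}
optimal plan length = 3; 3 ≤ 4

Yes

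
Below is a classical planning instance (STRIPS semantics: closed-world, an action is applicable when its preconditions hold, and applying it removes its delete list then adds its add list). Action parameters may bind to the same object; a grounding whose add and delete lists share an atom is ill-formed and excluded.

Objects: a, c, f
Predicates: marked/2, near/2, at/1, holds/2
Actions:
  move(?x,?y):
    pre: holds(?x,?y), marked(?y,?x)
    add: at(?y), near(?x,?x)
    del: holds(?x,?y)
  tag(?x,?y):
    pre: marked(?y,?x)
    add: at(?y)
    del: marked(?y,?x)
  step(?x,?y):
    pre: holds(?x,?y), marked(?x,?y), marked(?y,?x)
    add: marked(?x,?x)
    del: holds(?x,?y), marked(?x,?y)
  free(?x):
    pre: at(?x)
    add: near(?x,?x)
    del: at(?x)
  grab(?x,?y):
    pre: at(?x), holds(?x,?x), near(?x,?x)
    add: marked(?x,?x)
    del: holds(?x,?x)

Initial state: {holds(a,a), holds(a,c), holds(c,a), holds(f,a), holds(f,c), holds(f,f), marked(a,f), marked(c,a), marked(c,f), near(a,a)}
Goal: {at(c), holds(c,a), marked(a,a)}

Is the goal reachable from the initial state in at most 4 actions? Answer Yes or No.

1. move(a,c)  →  {at(c), holds(a,a), holds(c,a), holds(f,a), holds(f,c), holds(f,f), marked(a,f), marked(c,a), marked(c,f), near(a,a)}
2. move(f,a)  →  {at(a), at(c), holds(a,a), holds(c,a), holds(f,c), holds(f,f), marked(a,f), marked(c,a), marked(c,f), near(a,a), near(f,f)}
3. grab(a,a)  →  {at(a), at(c), holds(c,a), holds(f,c), holds(f,f), marked(a,a), marked(a,f), marked(c,a), marked(c,f), near(a,a), near(f,f)}
optimal plan length = 3; 3 ≤ 4

Yes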